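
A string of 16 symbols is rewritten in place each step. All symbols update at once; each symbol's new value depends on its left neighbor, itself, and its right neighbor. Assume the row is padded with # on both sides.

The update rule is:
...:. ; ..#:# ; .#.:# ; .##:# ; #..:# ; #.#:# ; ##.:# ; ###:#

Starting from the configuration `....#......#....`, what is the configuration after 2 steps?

#..###....###..#
#######..#######

#######..#######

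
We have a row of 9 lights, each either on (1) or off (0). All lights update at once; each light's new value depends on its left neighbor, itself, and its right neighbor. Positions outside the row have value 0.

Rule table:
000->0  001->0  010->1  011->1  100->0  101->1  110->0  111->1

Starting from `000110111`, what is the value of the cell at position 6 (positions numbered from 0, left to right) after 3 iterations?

0

iteration 1: 000101110
iteration 2: 000111100
iteration 3: 000111000
position 6 holds 0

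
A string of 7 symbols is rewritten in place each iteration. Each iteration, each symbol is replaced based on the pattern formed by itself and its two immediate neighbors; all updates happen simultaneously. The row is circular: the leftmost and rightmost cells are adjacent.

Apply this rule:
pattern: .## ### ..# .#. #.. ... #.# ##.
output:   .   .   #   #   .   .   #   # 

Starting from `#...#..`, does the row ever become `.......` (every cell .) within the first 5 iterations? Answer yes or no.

#..##.#
#.#.##.
####.##
...##..
..#.#..
iteration 5 is ..#.#.., still not uniform .

no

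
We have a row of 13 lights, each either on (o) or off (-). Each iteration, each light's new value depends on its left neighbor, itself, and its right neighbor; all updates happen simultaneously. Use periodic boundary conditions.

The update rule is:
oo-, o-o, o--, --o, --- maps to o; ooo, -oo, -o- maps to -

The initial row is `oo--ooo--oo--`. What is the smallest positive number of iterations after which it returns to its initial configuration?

-ooo--ooo-ooo
o--ooo--oo--o
ooo--ooo-ooo-
--ooo--oo--oo
oo--ooo-ooo-o
-ooo--oo--oo-
o--ooo-ooo-oo
ooo--oo--oo--
--ooo-ooo-ooo
oo--oo--oo--o
-ooo-ooo-ooo-
o--oo--oo--oo
ooo-ooo-ooo--
--oo--oo--ooo
oo-ooo-ooo--o
-oo--oo--ooo-
o-ooo-ooo--oo
oo--oo--ooo--
-ooo-ooo--ooo
o--oo--ooo--o
ooo-ooo--ooo-
--oo--ooo--oo
oo-ooo--ooo-o
-oo--ooo--oo-
o-ooo--ooo-oo
oo--ooo--oo--

26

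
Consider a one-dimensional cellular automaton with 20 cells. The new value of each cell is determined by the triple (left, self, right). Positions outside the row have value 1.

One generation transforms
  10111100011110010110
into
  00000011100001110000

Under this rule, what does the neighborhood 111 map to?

At position 3 the neighborhood is 111; the next row has 0 there.

0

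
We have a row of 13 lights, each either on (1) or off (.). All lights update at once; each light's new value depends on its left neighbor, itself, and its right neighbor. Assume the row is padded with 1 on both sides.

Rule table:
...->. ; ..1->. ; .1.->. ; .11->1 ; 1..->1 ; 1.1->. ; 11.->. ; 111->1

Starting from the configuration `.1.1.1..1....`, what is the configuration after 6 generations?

......1..1...
1......1..1..
.1......1..1.
..1......1...
1..1......1..
.1..1......1.

.1..1......1.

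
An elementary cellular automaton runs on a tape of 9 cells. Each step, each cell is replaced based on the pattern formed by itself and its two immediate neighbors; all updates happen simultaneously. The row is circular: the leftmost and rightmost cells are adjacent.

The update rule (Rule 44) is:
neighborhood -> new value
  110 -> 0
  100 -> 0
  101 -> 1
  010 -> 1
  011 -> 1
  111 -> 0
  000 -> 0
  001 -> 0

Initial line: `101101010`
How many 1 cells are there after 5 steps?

111011111
000110000
000100000
000100000  (fixed point — unchanged through step 5)
count of 1: 1

1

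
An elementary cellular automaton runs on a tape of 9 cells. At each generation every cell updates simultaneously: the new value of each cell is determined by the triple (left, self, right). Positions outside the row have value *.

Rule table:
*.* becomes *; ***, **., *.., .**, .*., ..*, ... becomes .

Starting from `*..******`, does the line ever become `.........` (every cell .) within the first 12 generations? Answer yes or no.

yes

.........
all cells are . at generation 1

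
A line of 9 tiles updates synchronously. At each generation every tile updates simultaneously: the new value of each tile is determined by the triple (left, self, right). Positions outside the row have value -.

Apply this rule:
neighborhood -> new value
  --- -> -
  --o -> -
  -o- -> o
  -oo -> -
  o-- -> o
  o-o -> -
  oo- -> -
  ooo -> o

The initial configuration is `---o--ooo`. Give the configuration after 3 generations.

---oo--o-
-----o-oo
-----o---

-----o---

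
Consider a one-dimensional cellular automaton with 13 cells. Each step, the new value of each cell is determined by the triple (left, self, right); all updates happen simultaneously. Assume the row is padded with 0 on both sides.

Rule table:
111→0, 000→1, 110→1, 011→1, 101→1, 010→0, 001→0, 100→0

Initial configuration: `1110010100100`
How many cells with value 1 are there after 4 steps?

1010001000001
0100100011100
0000001010101
1111100101010
count of 1: 8

8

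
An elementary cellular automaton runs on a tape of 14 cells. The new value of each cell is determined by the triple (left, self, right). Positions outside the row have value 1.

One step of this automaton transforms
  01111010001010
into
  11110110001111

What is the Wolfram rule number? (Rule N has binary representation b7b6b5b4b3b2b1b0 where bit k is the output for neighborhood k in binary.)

position 2: 111 → 1  (bit 7 = 1)
position 4: 110 → 0  (bit 6 = 0)
position 0: 101 → 1  (bit 5 = 1)
position 7: 100 → 0  (bit 4 = 0)
position 1: 011 → 1  (bit 3 = 1)
position 6: 010 → 1  (bit 2 = 1)
position 9: 001 → 0  (bit 1 = 0)
position 8: 000 → 0  (bit 0 = 0)
bits b7..b0 = 10101100 = 172

172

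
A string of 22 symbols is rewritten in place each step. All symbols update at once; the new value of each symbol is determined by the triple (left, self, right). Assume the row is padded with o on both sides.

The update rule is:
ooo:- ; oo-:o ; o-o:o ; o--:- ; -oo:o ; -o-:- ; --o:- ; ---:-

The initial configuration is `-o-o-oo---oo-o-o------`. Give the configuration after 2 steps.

o-o-ooo---ooo-o-------
oo-oo-o---o-oo--------

oo-oo-o---o-oo--------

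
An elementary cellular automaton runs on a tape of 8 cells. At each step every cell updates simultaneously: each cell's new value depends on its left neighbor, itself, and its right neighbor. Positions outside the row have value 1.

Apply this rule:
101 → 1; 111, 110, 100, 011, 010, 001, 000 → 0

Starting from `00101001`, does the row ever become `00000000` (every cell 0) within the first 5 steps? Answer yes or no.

yes

00010000
00000000
all cells are 0 at step 2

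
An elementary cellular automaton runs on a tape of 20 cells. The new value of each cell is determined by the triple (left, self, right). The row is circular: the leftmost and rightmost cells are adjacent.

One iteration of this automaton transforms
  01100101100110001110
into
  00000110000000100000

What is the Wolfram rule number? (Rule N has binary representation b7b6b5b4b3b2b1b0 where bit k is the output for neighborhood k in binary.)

37

position 17: 111 → 0  (bit 7 = 0)
position 2: 110 → 0  (bit 6 = 0)
position 6: 101 → 1  (bit 5 = 1)
position 3: 100 → 0  (bit 4 = 0)
position 1: 011 → 0  (bit 3 = 0)
position 5: 010 → 1  (bit 2 = 1)
position 0: 001 → 0  (bit 1 = 0)
position 14: 000 → 1  (bit 0 = 1)
bits b7..b0 = 00100101 = 37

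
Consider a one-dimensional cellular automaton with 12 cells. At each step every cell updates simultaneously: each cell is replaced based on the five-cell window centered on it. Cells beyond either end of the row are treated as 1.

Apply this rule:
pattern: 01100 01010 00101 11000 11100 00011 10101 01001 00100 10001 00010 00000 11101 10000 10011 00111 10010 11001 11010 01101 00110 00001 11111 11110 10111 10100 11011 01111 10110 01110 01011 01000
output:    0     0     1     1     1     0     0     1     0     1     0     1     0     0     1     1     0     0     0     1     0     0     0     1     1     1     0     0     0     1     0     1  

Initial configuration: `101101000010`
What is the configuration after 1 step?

000101100010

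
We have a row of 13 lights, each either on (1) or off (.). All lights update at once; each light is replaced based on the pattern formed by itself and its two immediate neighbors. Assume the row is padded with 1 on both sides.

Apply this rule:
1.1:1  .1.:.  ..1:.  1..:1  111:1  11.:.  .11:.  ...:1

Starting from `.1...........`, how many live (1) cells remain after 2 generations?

generation 1: 1.1111111111.
generation 2: .1.11111111.1
count of 1: 10

10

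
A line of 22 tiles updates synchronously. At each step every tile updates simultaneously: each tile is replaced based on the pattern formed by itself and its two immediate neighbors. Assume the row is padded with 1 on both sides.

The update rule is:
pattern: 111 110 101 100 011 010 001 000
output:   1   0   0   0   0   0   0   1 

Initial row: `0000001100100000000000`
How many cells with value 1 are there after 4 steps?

step 1: 0111100000001111111110
step 2: 0011001111100111111100
step 3: 0000000111000011111000
step 4: 0111110010011001110010
count of 1: 12

12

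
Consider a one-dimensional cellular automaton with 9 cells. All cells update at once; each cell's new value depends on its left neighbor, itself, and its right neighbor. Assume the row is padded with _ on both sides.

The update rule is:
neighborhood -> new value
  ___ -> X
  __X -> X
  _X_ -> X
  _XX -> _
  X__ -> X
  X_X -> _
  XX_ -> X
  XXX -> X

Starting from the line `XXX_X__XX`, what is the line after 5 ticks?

_XX_XXX_X
X_X__XX_X
X_XXX_X_X
X__XX_X_X
XXX_X_X_X

XXX_X_X_X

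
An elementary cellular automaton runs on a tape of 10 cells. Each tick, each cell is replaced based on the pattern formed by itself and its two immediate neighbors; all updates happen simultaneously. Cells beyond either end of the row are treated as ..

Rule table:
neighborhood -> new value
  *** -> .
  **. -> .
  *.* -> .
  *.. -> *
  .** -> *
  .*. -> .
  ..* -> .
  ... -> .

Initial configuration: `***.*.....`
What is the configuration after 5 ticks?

....*....*

tick 1: *....*....
tick 2: .*....*...
tick 3: ..*....*..
tick 4: ...*....*.
tick 5: ....*....*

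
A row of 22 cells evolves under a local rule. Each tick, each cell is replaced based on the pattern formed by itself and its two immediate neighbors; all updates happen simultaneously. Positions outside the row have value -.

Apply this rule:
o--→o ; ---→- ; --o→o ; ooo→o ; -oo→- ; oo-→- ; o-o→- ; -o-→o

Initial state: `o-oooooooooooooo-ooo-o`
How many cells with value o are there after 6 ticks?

o--oooooooooooo---o--o
ooo-oooooooooo-o-ooooo
-o---oooooooo--o--ooo-
ooo-o-oooooo-ooooo-o-o
-o--o--oooo---ooo--o-o
ooooooo-oo-o-o-o-ooo-o
count of o: 16

16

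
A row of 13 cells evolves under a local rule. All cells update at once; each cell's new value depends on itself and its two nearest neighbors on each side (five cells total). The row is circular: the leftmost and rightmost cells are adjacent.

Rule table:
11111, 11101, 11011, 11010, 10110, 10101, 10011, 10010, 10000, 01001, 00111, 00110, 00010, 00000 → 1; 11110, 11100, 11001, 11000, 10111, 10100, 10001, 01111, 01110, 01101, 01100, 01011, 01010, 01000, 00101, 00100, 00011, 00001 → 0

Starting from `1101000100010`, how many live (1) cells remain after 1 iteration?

4

1010001000100
count of 1: 4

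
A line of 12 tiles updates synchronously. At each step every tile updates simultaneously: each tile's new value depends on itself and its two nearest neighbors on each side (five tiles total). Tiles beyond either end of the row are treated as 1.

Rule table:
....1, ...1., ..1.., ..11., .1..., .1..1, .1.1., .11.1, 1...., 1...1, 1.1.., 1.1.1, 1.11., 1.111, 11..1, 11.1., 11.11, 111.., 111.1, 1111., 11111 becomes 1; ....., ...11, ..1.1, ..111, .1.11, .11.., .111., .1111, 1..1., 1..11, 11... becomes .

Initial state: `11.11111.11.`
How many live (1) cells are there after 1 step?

1111.1111111
count of 1: 11

11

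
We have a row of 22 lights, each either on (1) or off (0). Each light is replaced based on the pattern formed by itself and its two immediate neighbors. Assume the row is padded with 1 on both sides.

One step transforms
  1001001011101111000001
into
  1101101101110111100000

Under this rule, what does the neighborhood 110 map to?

1

At position 0 the neighborhood is 110; the next row has 1 there.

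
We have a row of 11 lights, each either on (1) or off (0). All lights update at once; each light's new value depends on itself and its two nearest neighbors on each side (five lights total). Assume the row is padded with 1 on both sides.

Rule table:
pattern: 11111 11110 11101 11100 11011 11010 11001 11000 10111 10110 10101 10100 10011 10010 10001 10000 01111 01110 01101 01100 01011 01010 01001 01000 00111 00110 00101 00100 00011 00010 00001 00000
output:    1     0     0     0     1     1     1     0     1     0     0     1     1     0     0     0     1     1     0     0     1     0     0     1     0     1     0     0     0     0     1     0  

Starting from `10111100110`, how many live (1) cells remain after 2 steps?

01110011101
11101101011
count of 1: 8

8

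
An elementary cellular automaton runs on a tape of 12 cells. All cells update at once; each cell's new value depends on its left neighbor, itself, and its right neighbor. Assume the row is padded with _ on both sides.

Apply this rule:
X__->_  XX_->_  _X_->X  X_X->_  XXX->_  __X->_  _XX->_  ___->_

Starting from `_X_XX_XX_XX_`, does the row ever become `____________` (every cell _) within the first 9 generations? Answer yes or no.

_X__________
_X__________  (fixed point — unchanged through generation 9)
generation 9 is _X__________, still not uniform _

no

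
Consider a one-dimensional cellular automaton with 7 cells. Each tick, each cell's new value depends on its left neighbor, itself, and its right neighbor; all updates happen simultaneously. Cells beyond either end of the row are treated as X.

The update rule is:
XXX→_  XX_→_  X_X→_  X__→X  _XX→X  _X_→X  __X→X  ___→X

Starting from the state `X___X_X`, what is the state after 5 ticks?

_XXXXXX

tick 1: _XXXX_X
tick 2: _X____X
tick 3: _XXXXXX
tick 4: _X_____
tick 5: _XXXXXX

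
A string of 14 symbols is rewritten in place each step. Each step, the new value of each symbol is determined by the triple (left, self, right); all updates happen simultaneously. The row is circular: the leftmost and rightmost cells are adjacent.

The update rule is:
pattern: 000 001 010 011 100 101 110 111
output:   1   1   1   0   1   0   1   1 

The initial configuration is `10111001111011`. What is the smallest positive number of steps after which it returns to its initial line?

10011110111001
11101110011110
01100111101110
10111011100111
10011001111011
11101110111001
11100110011110
01111011101110
10111001100111
10011110111011
11101110011001
11100111101110
01111011100110
10111001111011

14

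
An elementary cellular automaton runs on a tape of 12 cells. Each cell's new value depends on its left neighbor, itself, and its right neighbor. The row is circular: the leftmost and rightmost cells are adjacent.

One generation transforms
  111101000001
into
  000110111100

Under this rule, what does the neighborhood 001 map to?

At position 10 the neighborhood is 001; the next row has 0 there.

0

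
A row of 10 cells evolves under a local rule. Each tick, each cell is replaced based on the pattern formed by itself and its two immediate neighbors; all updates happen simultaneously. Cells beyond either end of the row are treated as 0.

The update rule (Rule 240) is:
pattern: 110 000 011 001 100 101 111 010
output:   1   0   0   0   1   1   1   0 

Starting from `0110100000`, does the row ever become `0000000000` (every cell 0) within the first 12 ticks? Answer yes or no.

0011010000
0001101000
0000110100
0000011010
0000001101
0000000110
0000000011
0000000001
0000000000
all cells are 0 at tick 9

yes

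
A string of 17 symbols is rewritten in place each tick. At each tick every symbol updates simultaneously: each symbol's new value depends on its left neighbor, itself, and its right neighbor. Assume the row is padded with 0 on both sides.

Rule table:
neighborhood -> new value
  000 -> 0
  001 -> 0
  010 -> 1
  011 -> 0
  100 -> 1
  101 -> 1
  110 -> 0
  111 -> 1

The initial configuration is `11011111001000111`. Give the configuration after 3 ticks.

00001110101011000

00101110101100010
00110101110010011
00001110101011000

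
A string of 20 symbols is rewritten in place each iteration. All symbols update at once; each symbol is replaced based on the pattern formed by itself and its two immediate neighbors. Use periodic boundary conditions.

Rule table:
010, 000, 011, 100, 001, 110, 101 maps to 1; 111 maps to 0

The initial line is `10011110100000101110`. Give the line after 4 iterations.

iteration 1: 11110011111111111011
iteration 2: 00011110000000001110
iteration 3: 11110011111111111011  (repeats iteration 1; period 2)
iteration 4: 00011110000000001110

00011110000000001110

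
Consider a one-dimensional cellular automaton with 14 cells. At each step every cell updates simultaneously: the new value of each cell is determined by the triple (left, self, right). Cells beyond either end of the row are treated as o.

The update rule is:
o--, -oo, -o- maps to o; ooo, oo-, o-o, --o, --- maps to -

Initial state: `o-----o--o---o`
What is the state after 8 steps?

-o-oo-o--o-o-o

step 1: -o----oo-oo--o
step 2: -oo---o--o-o-o
step 3: -o-o--oo-o-o-o
step 4: -o-oo-o--o-o-o
step 5: -o-o--oo-o-o-o  (repeats step 3; period 2)
step 8: -o-oo-o--o-o-o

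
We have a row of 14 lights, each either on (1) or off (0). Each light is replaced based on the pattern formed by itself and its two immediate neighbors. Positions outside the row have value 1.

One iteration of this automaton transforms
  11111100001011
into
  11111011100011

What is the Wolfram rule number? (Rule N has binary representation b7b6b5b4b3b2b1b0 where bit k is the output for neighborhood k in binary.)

153

position 0: 111 → 1  (bit 7 = 1)
position 5: 110 → 0  (bit 6 = 0)
position 11: 101 → 0  (bit 5 = 0)
position 6: 100 → 1  (bit 4 = 1)
position 12: 011 → 1  (bit 3 = 1)
position 10: 010 → 0  (bit 2 = 0)
position 9: 001 → 0  (bit 1 = 0)
position 7: 000 → 1  (bit 0 = 1)
bits b7..b0 = 10011001 = 153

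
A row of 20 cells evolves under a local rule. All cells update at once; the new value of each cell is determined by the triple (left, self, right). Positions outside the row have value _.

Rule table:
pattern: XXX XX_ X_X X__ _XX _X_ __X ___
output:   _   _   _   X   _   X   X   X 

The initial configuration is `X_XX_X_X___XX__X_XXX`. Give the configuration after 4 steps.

step 1: X____X_XXXX__XXX____
step 2: XXXXXX_____XX___XXXX
step 3: ______XXXXX__XXX____
step 4: XXXXXX_____XX___XXXX

XXXXXX_____XX___XXXX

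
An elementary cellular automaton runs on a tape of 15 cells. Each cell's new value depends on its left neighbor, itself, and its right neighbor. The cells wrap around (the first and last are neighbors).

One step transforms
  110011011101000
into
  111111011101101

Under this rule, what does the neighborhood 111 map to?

1

At position 8 the neighborhood is 111; the next row has 1 there.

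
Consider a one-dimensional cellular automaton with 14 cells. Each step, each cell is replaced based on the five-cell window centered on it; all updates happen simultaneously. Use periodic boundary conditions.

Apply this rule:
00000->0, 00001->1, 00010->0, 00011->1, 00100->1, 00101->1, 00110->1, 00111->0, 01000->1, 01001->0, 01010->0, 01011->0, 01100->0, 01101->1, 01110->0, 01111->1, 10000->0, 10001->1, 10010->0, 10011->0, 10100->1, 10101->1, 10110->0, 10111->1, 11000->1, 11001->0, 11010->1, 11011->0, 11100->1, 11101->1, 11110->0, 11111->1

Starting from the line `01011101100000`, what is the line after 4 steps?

11010101010101

01010100010001
01010111011101
01010101010111
11010101010101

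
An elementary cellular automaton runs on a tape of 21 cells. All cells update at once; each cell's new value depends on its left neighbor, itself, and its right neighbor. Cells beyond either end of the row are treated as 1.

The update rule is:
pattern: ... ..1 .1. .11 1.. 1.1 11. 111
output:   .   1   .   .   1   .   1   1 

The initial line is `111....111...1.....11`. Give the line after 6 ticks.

1111..1.111.1.1...1.1
111111...11....1.1...
1111111.1.11..1...1.1
1111111....111.1.1...
11111111..1.11....1.1
1111111111...11..1...

1111111111...11..1...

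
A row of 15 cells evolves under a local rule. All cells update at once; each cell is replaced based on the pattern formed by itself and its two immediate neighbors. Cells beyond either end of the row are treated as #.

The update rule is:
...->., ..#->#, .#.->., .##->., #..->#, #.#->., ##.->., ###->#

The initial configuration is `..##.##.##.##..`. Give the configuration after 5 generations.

generation 1: ##...........##
generation 2: #.#.........#.#
generation 3: ...#.......#...
generation 4: #.#.#.....#.#.#
generation 5: .....#...#.....

.....#...#.....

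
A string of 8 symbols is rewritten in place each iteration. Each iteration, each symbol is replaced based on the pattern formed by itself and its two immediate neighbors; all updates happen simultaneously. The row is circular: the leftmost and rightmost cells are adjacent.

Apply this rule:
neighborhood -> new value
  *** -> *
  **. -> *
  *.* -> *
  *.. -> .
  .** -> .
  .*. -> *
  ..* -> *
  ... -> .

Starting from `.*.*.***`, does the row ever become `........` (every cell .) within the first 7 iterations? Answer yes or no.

iteration 1: *****.**
iteration 2: ******.*
iteration 3: *******.
iteration 4: .*******
iteration 5: *.******
iteration 6: **.*****
iteration 7: ***.****
iteration 7 is ***.****, still not uniform .

no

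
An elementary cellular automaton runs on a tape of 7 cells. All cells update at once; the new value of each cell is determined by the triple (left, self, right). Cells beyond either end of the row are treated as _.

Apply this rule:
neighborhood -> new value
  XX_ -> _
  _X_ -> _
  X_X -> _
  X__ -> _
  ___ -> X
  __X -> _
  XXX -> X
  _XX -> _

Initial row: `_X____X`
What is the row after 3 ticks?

tick 1: ___XX__
tick 2: XX____X
tick 3: ___XX__

___XX__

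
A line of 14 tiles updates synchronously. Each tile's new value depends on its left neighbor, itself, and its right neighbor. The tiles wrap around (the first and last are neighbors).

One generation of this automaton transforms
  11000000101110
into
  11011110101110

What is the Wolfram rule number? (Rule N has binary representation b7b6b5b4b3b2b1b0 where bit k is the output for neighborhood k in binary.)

position 11: 111 → 1  (bit 7 = 1)
position 1: 110 → 1  (bit 6 = 1)
position 9: 101 → 0  (bit 5 = 0)
position 2: 100 → 0  (bit 4 = 0)
position 0: 011 → 1  (bit 3 = 1)
position 8: 010 → 1  (bit 2 = 1)
position 7: 001 → 0  (bit 1 = 0)
position 3: 000 → 1  (bit 0 = 1)
bits b7..b0 = 11001101 = 205

205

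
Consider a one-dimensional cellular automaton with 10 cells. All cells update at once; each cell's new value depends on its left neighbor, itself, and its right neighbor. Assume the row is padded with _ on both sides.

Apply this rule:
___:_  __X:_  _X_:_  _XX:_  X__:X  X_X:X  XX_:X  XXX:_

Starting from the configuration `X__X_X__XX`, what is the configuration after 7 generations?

_______X__

generation 1: _X__X_X__X
generation 2: __X__X_X__
generation 3: ___X__X_X_
generation 4: ____X__X_X
generation 5: _____X__X_
generation 6: ______X__X
generation 7: _______X__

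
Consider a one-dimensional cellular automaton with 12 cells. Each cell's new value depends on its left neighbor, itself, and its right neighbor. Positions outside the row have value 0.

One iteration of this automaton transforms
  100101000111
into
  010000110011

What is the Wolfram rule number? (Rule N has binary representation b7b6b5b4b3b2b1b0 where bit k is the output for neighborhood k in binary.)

position 10: 111 → 1  (bit 7 = 1)
position 11: 110 → 1  (bit 6 = 1)
position 4: 101 → 0  (bit 5 = 0)
position 1: 100 → 1  (bit 4 = 1)
position 9: 011 → 0  (bit 3 = 0)
position 0: 010 → 0  (bit 2 = 0)
position 2: 001 → 0  (bit 1 = 0)
position 7: 000 → 1  (bit 0 = 1)
bits b7..b0 = 11010001 = 209

209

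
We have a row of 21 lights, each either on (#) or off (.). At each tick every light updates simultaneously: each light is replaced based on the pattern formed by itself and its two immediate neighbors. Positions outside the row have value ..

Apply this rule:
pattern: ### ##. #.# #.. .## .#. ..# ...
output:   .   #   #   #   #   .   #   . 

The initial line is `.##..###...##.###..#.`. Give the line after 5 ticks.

######.##.#####.###.#
#....######...###.##.
.#..##....##.##.#####
#.#####..########...#
.##...####......##.#.

.##...####......##.#.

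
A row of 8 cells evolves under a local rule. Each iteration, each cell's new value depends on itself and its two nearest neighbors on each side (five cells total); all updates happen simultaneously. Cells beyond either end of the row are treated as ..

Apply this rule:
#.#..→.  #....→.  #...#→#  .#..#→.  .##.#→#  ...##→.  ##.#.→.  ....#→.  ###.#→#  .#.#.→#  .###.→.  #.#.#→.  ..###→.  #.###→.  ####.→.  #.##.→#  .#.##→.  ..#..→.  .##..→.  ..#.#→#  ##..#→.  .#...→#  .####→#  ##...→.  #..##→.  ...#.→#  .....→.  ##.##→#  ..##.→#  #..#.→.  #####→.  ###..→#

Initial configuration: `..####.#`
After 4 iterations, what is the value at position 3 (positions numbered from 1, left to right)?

...#.#..
..###.#.
....#..#
...#....
position 3 holds .

.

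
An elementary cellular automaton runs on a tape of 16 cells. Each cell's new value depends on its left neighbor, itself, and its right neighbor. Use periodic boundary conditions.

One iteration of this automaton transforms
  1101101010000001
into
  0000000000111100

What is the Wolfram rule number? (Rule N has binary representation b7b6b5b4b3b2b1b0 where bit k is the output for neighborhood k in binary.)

1

position 0: 111 → 0  (bit 7 = 0)
position 1: 110 → 0  (bit 6 = 0)
position 2: 101 → 0  (bit 5 = 0)
position 9: 100 → 0  (bit 4 = 0)
position 3: 011 → 0  (bit 3 = 0)
position 6: 010 → 0  (bit 2 = 0)
position 14: 001 → 0  (bit 1 = 0)
position 10: 000 → 1  (bit 0 = 1)
bits b7..b0 = 00000001 = 1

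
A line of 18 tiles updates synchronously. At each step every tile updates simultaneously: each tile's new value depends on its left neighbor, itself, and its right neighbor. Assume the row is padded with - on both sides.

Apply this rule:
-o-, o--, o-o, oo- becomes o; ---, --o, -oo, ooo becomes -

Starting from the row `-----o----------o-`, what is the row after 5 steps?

---------oo------o

-----oo---------oo
------oo---------o
-------oo--------o
--------oo-------o
---------oo------o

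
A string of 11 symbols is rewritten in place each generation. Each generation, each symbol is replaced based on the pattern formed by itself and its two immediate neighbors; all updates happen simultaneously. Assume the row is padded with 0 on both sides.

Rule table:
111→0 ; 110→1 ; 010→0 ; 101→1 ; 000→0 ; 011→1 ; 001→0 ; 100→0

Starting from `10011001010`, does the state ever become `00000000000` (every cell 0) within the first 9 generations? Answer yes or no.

generation 1: 00011000100
generation 2: 00011000000
generation 3: 00011000000  (fixed point — unchanged through generation 9)
generation 9 is 00011000000, still not uniform 0

no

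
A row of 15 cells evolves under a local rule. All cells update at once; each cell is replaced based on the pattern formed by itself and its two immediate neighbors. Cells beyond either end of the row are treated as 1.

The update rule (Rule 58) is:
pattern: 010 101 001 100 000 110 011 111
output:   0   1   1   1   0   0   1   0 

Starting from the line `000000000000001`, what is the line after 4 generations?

100000000000011
010000000000110
101000000001101
010100000011011

010100000011011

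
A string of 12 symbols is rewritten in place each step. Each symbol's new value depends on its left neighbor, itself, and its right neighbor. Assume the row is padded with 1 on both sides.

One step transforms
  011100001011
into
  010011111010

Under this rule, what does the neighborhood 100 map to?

At position 4 the neighborhood is 100; the next row has 1 there.

1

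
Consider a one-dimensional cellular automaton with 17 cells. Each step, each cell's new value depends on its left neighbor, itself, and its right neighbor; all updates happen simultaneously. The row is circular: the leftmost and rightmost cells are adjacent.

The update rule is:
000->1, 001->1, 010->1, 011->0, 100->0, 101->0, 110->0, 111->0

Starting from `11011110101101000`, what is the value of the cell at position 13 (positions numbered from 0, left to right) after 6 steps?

step 1: 00000000100001011
step 2: 01111111101111000
step 3: 10000000000000011
step 4: 00111111111111100
step 5: 11000000000000001
step 6: 00011111111111110
position 13 holds 1

1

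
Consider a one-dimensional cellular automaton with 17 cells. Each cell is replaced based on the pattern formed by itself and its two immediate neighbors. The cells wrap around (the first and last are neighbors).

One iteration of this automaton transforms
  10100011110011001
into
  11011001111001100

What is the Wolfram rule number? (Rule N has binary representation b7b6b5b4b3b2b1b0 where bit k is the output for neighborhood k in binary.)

241

position 7: 111 → 1  (bit 7 = 1)
position 0: 110 → 1  (bit 6 = 1)
position 1: 101 → 1  (bit 5 = 1)
position 3: 100 → 1  (bit 4 = 1)
position 6: 011 → 0  (bit 3 = 0)
position 2: 010 → 0  (bit 2 = 0)
position 5: 001 → 0  (bit 1 = 0)
position 4: 000 → 1  (bit 0 = 1)
bits b7..b0 = 11110001 = 241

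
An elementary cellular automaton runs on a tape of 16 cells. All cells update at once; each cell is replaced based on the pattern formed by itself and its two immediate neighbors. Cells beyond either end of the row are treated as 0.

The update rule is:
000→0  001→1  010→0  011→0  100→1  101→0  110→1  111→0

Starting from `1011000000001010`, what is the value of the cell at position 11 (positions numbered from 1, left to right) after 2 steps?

0001100000010001
0010110000101010
position 11 holds 1

1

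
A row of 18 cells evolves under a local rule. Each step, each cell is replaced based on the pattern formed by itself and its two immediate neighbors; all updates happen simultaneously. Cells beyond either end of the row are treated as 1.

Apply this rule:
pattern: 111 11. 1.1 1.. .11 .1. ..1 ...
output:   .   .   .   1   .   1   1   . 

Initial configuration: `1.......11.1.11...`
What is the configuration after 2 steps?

.1.....1...1...1.1
.11...111.111.11..

.11...111.111.11..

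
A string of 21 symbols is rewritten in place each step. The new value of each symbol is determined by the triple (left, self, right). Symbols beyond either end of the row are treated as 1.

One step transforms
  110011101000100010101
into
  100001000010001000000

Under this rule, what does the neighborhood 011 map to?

0

At position 4 the neighborhood is 011; the next row has 0 there.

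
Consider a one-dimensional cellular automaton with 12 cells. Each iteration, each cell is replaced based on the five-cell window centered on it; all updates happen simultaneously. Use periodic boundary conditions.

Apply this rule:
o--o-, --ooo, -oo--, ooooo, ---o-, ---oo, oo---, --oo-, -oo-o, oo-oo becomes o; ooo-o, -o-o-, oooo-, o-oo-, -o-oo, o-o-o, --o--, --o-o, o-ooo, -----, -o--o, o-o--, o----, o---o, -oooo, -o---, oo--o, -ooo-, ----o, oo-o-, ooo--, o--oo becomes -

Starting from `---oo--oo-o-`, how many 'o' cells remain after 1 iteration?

5

--ooo--oo---
count of o: 5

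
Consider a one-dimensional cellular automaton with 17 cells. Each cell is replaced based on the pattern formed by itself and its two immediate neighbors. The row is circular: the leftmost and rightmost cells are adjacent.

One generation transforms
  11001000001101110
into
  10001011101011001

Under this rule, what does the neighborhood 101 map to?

At position 12 the neighborhood is 101; the next row has 1 there.

1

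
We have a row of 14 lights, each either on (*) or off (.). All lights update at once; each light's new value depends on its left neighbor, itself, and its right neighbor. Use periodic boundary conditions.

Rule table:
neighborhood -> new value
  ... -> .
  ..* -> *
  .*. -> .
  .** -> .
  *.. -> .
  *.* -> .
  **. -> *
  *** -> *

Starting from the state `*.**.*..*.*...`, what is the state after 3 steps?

.*...*.....*..

...*...*.....*
..*...*.....*.
.*...*.....*..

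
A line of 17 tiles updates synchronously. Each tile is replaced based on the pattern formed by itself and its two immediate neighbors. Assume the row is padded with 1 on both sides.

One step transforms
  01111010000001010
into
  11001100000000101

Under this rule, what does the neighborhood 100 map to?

At position 7 the neighborhood is 100; the next row has 0 there.

0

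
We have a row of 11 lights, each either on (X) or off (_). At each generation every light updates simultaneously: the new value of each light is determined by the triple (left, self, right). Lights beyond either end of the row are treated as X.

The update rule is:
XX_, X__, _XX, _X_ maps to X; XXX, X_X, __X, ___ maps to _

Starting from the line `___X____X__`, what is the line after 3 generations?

_X_X_XX_XX_

X__XX___XX_
XX_XXX__XX_
_X_X_XX_XX_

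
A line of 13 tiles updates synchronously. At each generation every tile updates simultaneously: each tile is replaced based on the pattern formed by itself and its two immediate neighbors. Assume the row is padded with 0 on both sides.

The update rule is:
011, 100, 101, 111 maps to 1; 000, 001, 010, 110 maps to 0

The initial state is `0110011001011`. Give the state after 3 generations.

generation 1: 0101010100110
generation 2: 0010101010101
generation 3: 0001010101010

0001010101010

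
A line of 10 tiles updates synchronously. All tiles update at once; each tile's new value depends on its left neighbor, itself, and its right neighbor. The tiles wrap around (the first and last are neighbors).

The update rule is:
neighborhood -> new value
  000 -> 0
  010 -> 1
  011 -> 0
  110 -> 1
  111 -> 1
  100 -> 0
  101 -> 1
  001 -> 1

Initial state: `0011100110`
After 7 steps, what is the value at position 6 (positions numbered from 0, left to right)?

0101101010
1110111110
0111011111
1011101111
1101110111
1110111011
1111011101
position 6 holds 1

1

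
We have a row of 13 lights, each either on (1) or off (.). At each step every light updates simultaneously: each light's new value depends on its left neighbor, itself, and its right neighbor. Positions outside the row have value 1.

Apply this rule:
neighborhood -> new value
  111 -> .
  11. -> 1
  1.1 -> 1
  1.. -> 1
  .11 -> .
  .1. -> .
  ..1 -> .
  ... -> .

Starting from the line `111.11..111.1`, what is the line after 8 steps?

..11.11...11.
1..11.11...11
11..11.11....
.11..11.11...
1.11..11.11..
11.11..11.11.
.11.11..11.11
1.11.11..11..

1.11.11..11..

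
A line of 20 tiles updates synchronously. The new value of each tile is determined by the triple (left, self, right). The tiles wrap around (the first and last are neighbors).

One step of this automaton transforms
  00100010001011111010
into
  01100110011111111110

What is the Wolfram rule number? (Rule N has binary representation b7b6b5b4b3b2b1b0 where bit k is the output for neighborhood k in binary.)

238

position 13: 111 → 1  (bit 7 = 1)
position 16: 110 → 1  (bit 6 = 1)
position 11: 101 → 1  (bit 5 = 1)
position 3: 100 → 0  (bit 4 = 0)
position 12: 011 → 1  (bit 3 = 1)
position 2: 010 → 1  (bit 2 = 1)
position 1: 001 → 1  (bit 1 = 1)
position 0: 000 → 0  (bit 0 = 0)
bits b7..b0 = 11101110 = 238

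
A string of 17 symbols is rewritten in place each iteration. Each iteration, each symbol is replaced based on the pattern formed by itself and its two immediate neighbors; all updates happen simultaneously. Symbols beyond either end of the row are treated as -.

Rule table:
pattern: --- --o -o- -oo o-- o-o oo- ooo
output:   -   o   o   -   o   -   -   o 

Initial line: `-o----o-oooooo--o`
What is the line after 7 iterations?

oo--o-o-oo-o----o

ooo--oo--oooo-ooo
-o-oo--oo-oo---o-
oo---oo-----o-ooo
--o-o--o---oo--o-
-oo-ooooo-o--oooo
o----ooo--ooo-oo-
oo--o-o-oo-o----o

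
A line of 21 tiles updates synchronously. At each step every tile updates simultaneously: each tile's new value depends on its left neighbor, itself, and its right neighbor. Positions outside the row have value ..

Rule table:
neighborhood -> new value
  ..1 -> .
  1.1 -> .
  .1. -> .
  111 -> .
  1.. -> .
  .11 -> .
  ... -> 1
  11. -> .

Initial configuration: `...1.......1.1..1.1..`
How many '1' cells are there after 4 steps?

11...11111..........1
...1.......11111111..
11...11111..........1  (repeats step 1; period 2)
step 4: ...1.......11111111..
count of 1: 9

9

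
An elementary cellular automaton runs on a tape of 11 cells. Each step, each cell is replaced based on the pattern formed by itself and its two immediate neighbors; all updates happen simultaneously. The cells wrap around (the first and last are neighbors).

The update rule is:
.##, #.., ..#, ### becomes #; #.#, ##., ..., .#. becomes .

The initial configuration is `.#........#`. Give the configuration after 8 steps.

..#.#......

..#......#.
.#.#....#.#
....#..#...
...#.##.#..
..#..#...#.
.#.##.#.#.#
...#.......
..#.#......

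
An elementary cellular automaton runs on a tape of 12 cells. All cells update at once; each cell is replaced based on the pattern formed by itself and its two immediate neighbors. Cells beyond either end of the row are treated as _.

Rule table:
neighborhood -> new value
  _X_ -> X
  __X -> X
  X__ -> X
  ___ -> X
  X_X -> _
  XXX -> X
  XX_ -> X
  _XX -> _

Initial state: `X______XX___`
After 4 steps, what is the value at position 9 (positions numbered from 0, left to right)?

step 1: XXXXXXX_XXXX
step 2: _XXXXXX__XXX
step 3: X_XXXXXXX_XX
step 4: X__XXXXXX__X
position 9 holds _

_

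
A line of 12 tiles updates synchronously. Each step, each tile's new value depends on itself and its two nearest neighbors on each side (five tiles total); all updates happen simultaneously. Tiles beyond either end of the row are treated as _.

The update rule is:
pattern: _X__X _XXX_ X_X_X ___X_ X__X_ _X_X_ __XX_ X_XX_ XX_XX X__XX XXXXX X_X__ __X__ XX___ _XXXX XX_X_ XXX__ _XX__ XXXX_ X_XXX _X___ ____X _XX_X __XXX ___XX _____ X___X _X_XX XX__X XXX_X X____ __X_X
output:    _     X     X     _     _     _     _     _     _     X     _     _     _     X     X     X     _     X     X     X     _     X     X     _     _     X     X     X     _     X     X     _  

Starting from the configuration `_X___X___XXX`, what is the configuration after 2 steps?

XX___X______

step 1: ___X___X__X_
step 2: XX___X______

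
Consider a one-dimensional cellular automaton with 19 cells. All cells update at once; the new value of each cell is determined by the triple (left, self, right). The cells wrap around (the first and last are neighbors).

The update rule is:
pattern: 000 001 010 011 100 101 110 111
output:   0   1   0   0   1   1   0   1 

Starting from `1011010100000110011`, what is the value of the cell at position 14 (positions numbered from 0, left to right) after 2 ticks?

0100101010001001101
1011010101010110010
position 14 holds 1

1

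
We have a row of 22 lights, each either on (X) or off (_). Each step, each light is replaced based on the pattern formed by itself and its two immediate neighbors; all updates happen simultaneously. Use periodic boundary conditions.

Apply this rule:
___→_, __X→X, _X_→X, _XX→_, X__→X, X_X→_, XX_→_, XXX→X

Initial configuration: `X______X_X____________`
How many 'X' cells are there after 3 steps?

11

XX____XX_XX__________X
X_X__X_____X________X_
X_XXXXX___XXX______XX_
count of X: 11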